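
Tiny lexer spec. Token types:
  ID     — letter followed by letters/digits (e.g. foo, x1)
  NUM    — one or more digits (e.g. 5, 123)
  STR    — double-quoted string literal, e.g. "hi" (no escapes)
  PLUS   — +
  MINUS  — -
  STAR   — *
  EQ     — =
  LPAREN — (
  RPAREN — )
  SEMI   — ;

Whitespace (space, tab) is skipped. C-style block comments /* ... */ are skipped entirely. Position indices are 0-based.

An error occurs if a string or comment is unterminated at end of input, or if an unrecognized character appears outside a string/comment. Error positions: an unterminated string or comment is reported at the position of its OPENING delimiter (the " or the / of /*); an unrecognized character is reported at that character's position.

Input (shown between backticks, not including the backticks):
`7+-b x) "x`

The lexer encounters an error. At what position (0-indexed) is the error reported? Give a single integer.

pos=0: emit NUM '7' (now at pos=1)
pos=1: emit PLUS '+'
pos=2: emit MINUS '-'
pos=3: emit ID 'b' (now at pos=4)
pos=5: emit ID 'x' (now at pos=6)
pos=6: emit RPAREN ')'
pos=8: enter STRING mode
pos=8: ERROR — unterminated string

Answer: 8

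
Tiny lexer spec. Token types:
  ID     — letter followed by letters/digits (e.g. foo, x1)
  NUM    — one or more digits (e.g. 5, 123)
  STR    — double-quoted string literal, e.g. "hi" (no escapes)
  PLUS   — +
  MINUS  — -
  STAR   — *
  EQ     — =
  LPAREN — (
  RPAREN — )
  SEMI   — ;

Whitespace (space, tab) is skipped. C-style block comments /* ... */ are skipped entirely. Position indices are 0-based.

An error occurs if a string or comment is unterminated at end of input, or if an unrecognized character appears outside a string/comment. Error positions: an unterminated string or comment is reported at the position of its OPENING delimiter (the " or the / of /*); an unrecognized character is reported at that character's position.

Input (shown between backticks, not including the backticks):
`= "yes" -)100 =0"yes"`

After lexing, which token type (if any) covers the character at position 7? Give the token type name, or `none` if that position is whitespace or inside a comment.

Answer: none

Derivation:
pos=0: emit EQ '='
pos=2: enter STRING mode
pos=2: emit STR "yes" (now at pos=7)
pos=8: emit MINUS '-'
pos=9: emit RPAREN ')'
pos=10: emit NUM '100' (now at pos=13)
pos=14: emit EQ '='
pos=15: emit NUM '0' (now at pos=16)
pos=16: enter STRING mode
pos=16: emit STR "yes" (now at pos=21)
DONE. 8 tokens: [EQ, STR, MINUS, RPAREN, NUM, EQ, NUM, STR]
Position 7: char is ' ' -> none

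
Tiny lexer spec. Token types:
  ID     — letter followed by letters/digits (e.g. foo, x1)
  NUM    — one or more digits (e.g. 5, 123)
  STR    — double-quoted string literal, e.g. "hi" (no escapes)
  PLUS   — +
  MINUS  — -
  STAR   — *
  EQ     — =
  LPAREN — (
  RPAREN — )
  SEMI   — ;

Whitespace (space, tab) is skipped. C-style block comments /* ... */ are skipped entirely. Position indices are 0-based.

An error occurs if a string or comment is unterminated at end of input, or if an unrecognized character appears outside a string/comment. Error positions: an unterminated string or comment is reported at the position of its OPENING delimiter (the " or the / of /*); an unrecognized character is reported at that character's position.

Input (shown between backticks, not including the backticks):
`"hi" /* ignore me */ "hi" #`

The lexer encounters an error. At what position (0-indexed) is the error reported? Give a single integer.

Answer: 26

Derivation:
pos=0: enter STRING mode
pos=0: emit STR "hi" (now at pos=4)
pos=5: enter COMMENT mode (saw '/*')
exit COMMENT mode (now at pos=20)
pos=21: enter STRING mode
pos=21: emit STR "hi" (now at pos=25)
pos=26: ERROR — unrecognized char '#'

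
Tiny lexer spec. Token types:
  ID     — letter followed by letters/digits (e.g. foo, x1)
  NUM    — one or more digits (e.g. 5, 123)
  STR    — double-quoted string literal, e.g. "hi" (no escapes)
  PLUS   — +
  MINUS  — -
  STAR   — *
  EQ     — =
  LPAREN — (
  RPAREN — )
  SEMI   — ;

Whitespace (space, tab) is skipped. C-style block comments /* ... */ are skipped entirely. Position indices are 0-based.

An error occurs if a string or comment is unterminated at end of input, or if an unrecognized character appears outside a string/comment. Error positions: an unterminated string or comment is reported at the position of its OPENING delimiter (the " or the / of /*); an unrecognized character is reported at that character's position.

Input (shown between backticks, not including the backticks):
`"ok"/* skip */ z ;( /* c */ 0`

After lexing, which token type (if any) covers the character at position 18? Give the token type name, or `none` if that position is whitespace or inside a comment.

Answer: LPAREN

Derivation:
pos=0: enter STRING mode
pos=0: emit STR "ok" (now at pos=4)
pos=4: enter COMMENT mode (saw '/*')
exit COMMENT mode (now at pos=14)
pos=15: emit ID 'z' (now at pos=16)
pos=17: emit SEMI ';'
pos=18: emit LPAREN '('
pos=20: enter COMMENT mode (saw '/*')
exit COMMENT mode (now at pos=27)
pos=28: emit NUM '0' (now at pos=29)
DONE. 5 tokens: [STR, ID, SEMI, LPAREN, NUM]
Position 18: char is '(' -> LPAREN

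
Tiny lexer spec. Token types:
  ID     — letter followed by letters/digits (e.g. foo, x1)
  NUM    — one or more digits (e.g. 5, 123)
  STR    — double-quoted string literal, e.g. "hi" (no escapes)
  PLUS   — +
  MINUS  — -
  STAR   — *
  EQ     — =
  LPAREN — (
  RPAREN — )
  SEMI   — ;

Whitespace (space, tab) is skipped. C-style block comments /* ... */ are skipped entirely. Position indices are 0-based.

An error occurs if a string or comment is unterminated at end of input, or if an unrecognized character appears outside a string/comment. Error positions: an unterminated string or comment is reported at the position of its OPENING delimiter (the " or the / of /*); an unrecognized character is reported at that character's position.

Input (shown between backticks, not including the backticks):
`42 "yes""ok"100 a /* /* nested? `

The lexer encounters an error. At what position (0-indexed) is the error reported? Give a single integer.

pos=0: emit NUM '42' (now at pos=2)
pos=3: enter STRING mode
pos=3: emit STR "yes" (now at pos=8)
pos=8: enter STRING mode
pos=8: emit STR "ok" (now at pos=12)
pos=12: emit NUM '100' (now at pos=15)
pos=16: emit ID 'a' (now at pos=17)
pos=18: enter COMMENT mode (saw '/*')
pos=18: ERROR — unterminated comment (reached EOF)

Answer: 18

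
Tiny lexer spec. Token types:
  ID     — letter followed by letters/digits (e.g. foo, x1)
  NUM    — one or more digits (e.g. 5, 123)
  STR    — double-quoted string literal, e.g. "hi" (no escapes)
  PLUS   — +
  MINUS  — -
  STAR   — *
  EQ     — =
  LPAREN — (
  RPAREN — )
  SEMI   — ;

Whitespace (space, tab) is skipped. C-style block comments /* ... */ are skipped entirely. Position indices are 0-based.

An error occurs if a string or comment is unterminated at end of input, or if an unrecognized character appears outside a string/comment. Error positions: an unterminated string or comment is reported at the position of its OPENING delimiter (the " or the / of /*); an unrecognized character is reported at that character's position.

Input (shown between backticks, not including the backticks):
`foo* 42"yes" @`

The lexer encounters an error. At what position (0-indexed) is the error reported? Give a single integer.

Answer: 13

Derivation:
pos=0: emit ID 'foo' (now at pos=3)
pos=3: emit STAR '*'
pos=5: emit NUM '42' (now at pos=7)
pos=7: enter STRING mode
pos=7: emit STR "yes" (now at pos=12)
pos=13: ERROR — unrecognized char '@'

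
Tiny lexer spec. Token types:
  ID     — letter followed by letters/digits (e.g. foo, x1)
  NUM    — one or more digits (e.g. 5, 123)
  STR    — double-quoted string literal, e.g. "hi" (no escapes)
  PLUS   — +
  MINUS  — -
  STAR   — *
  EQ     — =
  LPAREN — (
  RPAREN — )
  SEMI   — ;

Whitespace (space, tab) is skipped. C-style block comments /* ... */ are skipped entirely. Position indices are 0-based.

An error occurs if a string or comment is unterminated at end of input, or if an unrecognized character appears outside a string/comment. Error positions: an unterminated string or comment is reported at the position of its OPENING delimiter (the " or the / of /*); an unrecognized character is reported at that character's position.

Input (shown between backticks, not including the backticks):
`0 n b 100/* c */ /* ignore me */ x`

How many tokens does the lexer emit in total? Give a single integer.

pos=0: emit NUM '0' (now at pos=1)
pos=2: emit ID 'n' (now at pos=3)
pos=4: emit ID 'b' (now at pos=5)
pos=6: emit NUM '100' (now at pos=9)
pos=9: enter COMMENT mode (saw '/*')
exit COMMENT mode (now at pos=16)
pos=17: enter COMMENT mode (saw '/*')
exit COMMENT mode (now at pos=32)
pos=33: emit ID 'x' (now at pos=34)
DONE. 5 tokens: [NUM, ID, ID, NUM, ID]

Answer: 5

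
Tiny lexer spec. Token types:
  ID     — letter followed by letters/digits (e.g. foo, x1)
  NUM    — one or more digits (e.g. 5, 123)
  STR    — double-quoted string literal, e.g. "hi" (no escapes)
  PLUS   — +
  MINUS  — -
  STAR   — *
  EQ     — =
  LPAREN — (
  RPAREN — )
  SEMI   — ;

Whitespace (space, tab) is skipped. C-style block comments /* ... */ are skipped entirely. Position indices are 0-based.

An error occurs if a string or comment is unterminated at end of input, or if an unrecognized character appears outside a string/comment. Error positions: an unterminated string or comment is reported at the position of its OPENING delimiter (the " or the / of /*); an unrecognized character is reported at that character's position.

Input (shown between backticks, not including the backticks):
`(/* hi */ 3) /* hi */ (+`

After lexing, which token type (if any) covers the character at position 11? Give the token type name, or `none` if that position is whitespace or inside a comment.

pos=0: emit LPAREN '('
pos=1: enter COMMENT mode (saw '/*')
exit COMMENT mode (now at pos=9)
pos=10: emit NUM '3' (now at pos=11)
pos=11: emit RPAREN ')'
pos=13: enter COMMENT mode (saw '/*')
exit COMMENT mode (now at pos=21)
pos=22: emit LPAREN '('
pos=23: emit PLUS '+'
DONE. 5 tokens: [LPAREN, NUM, RPAREN, LPAREN, PLUS]
Position 11: char is ')' -> RPAREN

Answer: RPAREN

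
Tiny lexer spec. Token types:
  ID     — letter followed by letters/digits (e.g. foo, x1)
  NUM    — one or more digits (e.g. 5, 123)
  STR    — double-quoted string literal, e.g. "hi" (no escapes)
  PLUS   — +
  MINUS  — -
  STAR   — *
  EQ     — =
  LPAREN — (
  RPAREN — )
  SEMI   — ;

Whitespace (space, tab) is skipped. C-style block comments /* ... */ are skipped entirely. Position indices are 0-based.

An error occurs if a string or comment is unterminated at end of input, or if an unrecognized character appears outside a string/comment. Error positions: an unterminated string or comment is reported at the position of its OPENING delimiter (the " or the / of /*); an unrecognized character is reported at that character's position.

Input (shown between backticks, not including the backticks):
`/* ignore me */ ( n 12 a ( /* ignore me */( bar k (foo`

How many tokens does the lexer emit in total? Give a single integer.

Answer: 10

Derivation:
pos=0: enter COMMENT mode (saw '/*')
exit COMMENT mode (now at pos=15)
pos=16: emit LPAREN '('
pos=18: emit ID 'n' (now at pos=19)
pos=20: emit NUM '12' (now at pos=22)
pos=23: emit ID 'a' (now at pos=24)
pos=25: emit LPAREN '('
pos=27: enter COMMENT mode (saw '/*')
exit COMMENT mode (now at pos=42)
pos=42: emit LPAREN '('
pos=44: emit ID 'bar' (now at pos=47)
pos=48: emit ID 'k' (now at pos=49)
pos=50: emit LPAREN '('
pos=51: emit ID 'foo' (now at pos=54)
DONE. 10 tokens: [LPAREN, ID, NUM, ID, LPAREN, LPAREN, ID, ID, LPAREN, ID]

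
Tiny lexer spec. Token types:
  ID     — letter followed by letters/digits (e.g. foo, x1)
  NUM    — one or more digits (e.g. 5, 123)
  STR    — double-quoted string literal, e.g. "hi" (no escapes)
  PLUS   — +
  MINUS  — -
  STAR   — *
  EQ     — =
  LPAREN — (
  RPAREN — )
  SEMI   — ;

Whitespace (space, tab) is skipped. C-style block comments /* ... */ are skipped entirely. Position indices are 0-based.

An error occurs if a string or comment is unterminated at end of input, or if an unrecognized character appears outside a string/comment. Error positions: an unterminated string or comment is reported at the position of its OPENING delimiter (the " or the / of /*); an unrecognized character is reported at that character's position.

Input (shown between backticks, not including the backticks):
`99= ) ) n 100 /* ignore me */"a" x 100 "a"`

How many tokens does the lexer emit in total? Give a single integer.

Answer: 10

Derivation:
pos=0: emit NUM '99' (now at pos=2)
pos=2: emit EQ '='
pos=4: emit RPAREN ')'
pos=6: emit RPAREN ')'
pos=8: emit ID 'n' (now at pos=9)
pos=10: emit NUM '100' (now at pos=13)
pos=14: enter COMMENT mode (saw '/*')
exit COMMENT mode (now at pos=29)
pos=29: enter STRING mode
pos=29: emit STR "a" (now at pos=32)
pos=33: emit ID 'x' (now at pos=34)
pos=35: emit NUM '100' (now at pos=38)
pos=39: enter STRING mode
pos=39: emit STR "a" (now at pos=42)
DONE. 10 tokens: [NUM, EQ, RPAREN, RPAREN, ID, NUM, STR, ID, NUM, STR]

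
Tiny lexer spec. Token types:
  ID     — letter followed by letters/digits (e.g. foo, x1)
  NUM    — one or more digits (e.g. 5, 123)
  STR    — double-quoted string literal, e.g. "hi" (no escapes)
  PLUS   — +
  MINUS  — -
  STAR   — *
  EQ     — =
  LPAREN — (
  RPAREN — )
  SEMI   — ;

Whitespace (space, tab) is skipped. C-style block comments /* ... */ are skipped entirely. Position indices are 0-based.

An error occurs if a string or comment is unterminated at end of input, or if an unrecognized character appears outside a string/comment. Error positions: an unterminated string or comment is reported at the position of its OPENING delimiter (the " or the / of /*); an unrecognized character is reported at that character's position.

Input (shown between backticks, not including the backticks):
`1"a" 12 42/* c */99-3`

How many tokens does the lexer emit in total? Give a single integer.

Answer: 7

Derivation:
pos=0: emit NUM '1' (now at pos=1)
pos=1: enter STRING mode
pos=1: emit STR "a" (now at pos=4)
pos=5: emit NUM '12' (now at pos=7)
pos=8: emit NUM '42' (now at pos=10)
pos=10: enter COMMENT mode (saw '/*')
exit COMMENT mode (now at pos=17)
pos=17: emit NUM '99' (now at pos=19)
pos=19: emit MINUS '-'
pos=20: emit NUM '3' (now at pos=21)
DONE. 7 tokens: [NUM, STR, NUM, NUM, NUM, MINUS, NUM]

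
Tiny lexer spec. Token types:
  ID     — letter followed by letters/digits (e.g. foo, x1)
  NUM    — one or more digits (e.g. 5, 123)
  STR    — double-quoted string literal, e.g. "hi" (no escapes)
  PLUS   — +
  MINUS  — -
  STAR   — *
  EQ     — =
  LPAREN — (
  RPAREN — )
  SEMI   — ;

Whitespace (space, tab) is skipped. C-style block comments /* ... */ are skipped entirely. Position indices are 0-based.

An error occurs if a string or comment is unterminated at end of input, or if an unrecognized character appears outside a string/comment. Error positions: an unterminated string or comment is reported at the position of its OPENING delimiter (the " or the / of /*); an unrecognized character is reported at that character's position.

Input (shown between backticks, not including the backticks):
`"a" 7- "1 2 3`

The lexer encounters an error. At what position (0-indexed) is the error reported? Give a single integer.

Answer: 7

Derivation:
pos=0: enter STRING mode
pos=0: emit STR "a" (now at pos=3)
pos=4: emit NUM '7' (now at pos=5)
pos=5: emit MINUS '-'
pos=7: enter STRING mode
pos=7: ERROR — unterminated string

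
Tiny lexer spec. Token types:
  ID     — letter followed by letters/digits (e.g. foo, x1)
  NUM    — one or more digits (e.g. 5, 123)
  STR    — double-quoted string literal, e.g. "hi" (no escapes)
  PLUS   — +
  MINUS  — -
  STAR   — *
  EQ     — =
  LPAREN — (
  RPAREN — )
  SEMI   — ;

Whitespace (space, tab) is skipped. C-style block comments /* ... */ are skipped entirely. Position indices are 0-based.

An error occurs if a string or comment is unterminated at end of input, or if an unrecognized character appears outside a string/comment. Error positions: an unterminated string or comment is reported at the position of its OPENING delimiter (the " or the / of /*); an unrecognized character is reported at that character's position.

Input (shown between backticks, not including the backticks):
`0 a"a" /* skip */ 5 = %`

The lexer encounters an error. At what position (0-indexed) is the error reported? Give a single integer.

Answer: 22

Derivation:
pos=0: emit NUM '0' (now at pos=1)
pos=2: emit ID 'a' (now at pos=3)
pos=3: enter STRING mode
pos=3: emit STR "a" (now at pos=6)
pos=7: enter COMMENT mode (saw '/*')
exit COMMENT mode (now at pos=17)
pos=18: emit NUM '5' (now at pos=19)
pos=20: emit EQ '='
pos=22: ERROR — unrecognized char '%'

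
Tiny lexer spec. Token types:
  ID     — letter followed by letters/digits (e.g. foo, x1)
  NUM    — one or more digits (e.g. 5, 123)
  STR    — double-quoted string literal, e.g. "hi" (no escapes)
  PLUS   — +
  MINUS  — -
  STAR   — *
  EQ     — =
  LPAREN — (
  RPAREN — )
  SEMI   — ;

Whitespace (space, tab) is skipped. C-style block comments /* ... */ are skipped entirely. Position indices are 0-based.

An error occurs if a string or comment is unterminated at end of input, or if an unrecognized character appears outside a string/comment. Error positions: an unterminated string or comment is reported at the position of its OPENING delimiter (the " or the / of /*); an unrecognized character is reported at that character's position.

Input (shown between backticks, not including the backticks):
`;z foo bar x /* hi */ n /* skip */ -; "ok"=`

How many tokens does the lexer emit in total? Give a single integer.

pos=0: emit SEMI ';'
pos=1: emit ID 'z' (now at pos=2)
pos=3: emit ID 'foo' (now at pos=6)
pos=7: emit ID 'bar' (now at pos=10)
pos=11: emit ID 'x' (now at pos=12)
pos=13: enter COMMENT mode (saw '/*')
exit COMMENT mode (now at pos=21)
pos=22: emit ID 'n' (now at pos=23)
pos=24: enter COMMENT mode (saw '/*')
exit COMMENT mode (now at pos=34)
pos=35: emit MINUS '-'
pos=36: emit SEMI ';'
pos=38: enter STRING mode
pos=38: emit STR "ok" (now at pos=42)
pos=42: emit EQ '='
DONE. 10 tokens: [SEMI, ID, ID, ID, ID, ID, MINUS, SEMI, STR, EQ]

Answer: 10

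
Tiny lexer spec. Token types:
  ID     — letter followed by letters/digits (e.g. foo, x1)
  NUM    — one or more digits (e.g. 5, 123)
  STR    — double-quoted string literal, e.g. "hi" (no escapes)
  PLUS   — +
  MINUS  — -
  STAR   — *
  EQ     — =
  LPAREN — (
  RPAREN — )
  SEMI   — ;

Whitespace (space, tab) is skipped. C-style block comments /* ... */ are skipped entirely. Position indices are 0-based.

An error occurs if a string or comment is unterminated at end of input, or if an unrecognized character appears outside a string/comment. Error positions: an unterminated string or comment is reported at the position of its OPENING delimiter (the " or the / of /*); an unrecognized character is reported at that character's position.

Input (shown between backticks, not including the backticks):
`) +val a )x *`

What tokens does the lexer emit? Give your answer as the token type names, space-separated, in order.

pos=0: emit RPAREN ')'
pos=2: emit PLUS '+'
pos=3: emit ID 'val' (now at pos=6)
pos=7: emit ID 'a' (now at pos=8)
pos=9: emit RPAREN ')'
pos=10: emit ID 'x' (now at pos=11)
pos=12: emit STAR '*'
DONE. 7 tokens: [RPAREN, PLUS, ID, ID, RPAREN, ID, STAR]

Answer: RPAREN PLUS ID ID RPAREN ID STAR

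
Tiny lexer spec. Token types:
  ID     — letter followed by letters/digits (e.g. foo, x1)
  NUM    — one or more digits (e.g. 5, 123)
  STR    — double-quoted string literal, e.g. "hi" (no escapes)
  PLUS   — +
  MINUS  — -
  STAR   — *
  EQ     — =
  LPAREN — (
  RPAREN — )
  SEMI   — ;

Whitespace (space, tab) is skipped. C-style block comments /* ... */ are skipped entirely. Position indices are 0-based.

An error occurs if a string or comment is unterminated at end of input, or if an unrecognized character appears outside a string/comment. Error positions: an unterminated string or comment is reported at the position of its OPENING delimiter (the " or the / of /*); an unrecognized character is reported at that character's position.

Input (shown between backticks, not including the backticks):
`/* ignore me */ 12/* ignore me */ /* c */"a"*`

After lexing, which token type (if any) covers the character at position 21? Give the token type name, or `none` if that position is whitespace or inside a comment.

pos=0: enter COMMENT mode (saw '/*')
exit COMMENT mode (now at pos=15)
pos=16: emit NUM '12' (now at pos=18)
pos=18: enter COMMENT mode (saw '/*')
exit COMMENT mode (now at pos=33)
pos=34: enter COMMENT mode (saw '/*')
exit COMMENT mode (now at pos=41)
pos=41: enter STRING mode
pos=41: emit STR "a" (now at pos=44)
pos=44: emit STAR '*'
DONE. 3 tokens: [NUM, STR, STAR]
Position 21: char is 'i' -> none

Answer: none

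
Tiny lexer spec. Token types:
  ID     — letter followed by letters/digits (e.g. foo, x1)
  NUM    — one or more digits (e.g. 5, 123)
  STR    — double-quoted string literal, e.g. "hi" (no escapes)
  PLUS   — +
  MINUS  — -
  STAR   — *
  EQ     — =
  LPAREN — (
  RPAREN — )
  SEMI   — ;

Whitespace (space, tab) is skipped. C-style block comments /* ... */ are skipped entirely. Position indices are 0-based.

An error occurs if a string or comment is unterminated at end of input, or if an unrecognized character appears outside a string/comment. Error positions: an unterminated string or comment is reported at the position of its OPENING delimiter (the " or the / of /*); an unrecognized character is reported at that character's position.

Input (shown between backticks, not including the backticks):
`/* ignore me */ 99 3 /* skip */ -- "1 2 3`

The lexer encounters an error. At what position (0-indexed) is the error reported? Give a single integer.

pos=0: enter COMMENT mode (saw '/*')
exit COMMENT mode (now at pos=15)
pos=16: emit NUM '99' (now at pos=18)
pos=19: emit NUM '3' (now at pos=20)
pos=21: enter COMMENT mode (saw '/*')
exit COMMENT mode (now at pos=31)
pos=32: emit MINUS '-'
pos=33: emit MINUS '-'
pos=35: enter STRING mode
pos=35: ERROR — unterminated string

Answer: 35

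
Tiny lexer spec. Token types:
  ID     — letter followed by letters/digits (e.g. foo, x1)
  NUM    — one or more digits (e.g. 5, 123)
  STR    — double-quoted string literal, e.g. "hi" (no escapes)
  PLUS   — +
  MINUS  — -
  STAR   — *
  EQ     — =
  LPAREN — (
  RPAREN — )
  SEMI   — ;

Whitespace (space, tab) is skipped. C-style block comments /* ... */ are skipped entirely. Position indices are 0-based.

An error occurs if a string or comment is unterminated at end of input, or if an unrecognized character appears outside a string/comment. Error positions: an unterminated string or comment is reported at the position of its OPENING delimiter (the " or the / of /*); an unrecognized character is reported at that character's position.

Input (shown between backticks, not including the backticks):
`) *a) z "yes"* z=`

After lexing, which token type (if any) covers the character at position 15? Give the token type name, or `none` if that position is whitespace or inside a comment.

pos=0: emit RPAREN ')'
pos=2: emit STAR '*'
pos=3: emit ID 'a' (now at pos=4)
pos=4: emit RPAREN ')'
pos=6: emit ID 'z' (now at pos=7)
pos=8: enter STRING mode
pos=8: emit STR "yes" (now at pos=13)
pos=13: emit STAR '*'
pos=15: emit ID 'z' (now at pos=16)
pos=16: emit EQ '='
DONE. 9 tokens: [RPAREN, STAR, ID, RPAREN, ID, STR, STAR, ID, EQ]
Position 15: char is 'z' -> ID

Answer: ID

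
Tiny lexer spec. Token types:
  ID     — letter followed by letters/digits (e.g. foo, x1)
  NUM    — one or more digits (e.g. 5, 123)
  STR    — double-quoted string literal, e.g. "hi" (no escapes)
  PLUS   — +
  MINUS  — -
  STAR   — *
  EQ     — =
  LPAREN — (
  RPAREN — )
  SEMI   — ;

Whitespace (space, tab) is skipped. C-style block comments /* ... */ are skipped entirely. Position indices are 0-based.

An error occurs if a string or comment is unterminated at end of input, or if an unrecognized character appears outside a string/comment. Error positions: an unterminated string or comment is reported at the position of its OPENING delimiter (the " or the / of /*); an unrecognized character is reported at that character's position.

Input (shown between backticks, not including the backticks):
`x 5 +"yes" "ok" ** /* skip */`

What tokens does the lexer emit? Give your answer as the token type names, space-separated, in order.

pos=0: emit ID 'x' (now at pos=1)
pos=2: emit NUM '5' (now at pos=3)
pos=4: emit PLUS '+'
pos=5: enter STRING mode
pos=5: emit STR "yes" (now at pos=10)
pos=11: enter STRING mode
pos=11: emit STR "ok" (now at pos=15)
pos=16: emit STAR '*'
pos=17: emit STAR '*'
pos=19: enter COMMENT mode (saw '/*')
exit COMMENT mode (now at pos=29)
DONE. 7 tokens: [ID, NUM, PLUS, STR, STR, STAR, STAR]

Answer: ID NUM PLUS STR STR STAR STAR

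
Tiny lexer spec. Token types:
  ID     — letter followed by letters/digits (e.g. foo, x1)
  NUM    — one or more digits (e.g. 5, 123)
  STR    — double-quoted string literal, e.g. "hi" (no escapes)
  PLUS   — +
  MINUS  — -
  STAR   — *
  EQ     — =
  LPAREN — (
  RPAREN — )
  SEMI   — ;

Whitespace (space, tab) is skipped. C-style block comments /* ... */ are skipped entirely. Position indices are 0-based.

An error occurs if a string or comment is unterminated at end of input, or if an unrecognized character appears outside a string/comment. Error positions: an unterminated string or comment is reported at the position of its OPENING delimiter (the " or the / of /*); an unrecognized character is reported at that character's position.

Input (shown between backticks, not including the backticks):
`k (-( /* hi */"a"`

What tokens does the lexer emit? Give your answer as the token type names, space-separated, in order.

Answer: ID LPAREN MINUS LPAREN STR

Derivation:
pos=0: emit ID 'k' (now at pos=1)
pos=2: emit LPAREN '('
pos=3: emit MINUS '-'
pos=4: emit LPAREN '('
pos=6: enter COMMENT mode (saw '/*')
exit COMMENT mode (now at pos=14)
pos=14: enter STRING mode
pos=14: emit STR "a" (now at pos=17)
DONE. 5 tokens: [ID, LPAREN, MINUS, LPAREN, STR]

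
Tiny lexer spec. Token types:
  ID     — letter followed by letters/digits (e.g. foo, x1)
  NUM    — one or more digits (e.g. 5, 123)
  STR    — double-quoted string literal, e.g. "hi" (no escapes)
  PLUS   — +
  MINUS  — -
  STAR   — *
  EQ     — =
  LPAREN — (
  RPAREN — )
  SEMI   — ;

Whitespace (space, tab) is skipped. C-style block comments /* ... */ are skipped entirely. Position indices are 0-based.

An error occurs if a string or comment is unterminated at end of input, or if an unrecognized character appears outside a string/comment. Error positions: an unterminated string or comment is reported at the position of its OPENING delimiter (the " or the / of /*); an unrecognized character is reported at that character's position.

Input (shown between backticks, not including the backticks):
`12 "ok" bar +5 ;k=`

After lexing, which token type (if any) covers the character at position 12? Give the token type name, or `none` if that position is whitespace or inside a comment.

Answer: PLUS

Derivation:
pos=0: emit NUM '12' (now at pos=2)
pos=3: enter STRING mode
pos=3: emit STR "ok" (now at pos=7)
pos=8: emit ID 'bar' (now at pos=11)
pos=12: emit PLUS '+'
pos=13: emit NUM '5' (now at pos=14)
pos=15: emit SEMI ';'
pos=16: emit ID 'k' (now at pos=17)
pos=17: emit EQ '='
DONE. 8 tokens: [NUM, STR, ID, PLUS, NUM, SEMI, ID, EQ]
Position 12: char is '+' -> PLUS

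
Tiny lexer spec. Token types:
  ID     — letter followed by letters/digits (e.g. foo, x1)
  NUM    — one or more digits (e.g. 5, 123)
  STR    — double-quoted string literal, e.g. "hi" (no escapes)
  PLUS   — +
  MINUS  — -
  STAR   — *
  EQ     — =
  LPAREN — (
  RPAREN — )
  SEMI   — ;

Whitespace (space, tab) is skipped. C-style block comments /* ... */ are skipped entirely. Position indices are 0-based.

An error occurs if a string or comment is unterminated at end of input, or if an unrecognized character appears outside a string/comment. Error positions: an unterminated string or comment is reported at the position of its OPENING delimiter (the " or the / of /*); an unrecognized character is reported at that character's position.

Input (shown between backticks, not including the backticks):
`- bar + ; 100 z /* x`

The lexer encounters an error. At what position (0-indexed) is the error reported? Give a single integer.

pos=0: emit MINUS '-'
pos=2: emit ID 'bar' (now at pos=5)
pos=6: emit PLUS '+'
pos=8: emit SEMI ';'
pos=10: emit NUM '100' (now at pos=13)
pos=14: emit ID 'z' (now at pos=15)
pos=16: enter COMMENT mode (saw '/*')
pos=16: ERROR — unterminated comment (reached EOF)

Answer: 16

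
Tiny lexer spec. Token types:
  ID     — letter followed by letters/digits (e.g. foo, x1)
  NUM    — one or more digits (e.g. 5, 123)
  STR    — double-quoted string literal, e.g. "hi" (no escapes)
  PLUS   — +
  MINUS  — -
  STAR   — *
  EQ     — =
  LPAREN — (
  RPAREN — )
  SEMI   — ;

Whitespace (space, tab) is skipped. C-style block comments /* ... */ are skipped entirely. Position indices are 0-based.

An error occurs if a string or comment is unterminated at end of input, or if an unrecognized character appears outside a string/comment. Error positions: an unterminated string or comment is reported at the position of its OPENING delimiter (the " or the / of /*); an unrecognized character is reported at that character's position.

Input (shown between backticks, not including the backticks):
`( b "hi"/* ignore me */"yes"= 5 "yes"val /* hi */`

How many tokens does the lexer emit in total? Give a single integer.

Answer: 8

Derivation:
pos=0: emit LPAREN '('
pos=2: emit ID 'b' (now at pos=3)
pos=4: enter STRING mode
pos=4: emit STR "hi" (now at pos=8)
pos=8: enter COMMENT mode (saw '/*')
exit COMMENT mode (now at pos=23)
pos=23: enter STRING mode
pos=23: emit STR "yes" (now at pos=28)
pos=28: emit EQ '='
pos=30: emit NUM '5' (now at pos=31)
pos=32: enter STRING mode
pos=32: emit STR "yes" (now at pos=37)
pos=37: emit ID 'val' (now at pos=40)
pos=41: enter COMMENT mode (saw '/*')
exit COMMENT mode (now at pos=49)
DONE. 8 tokens: [LPAREN, ID, STR, STR, EQ, NUM, STR, ID]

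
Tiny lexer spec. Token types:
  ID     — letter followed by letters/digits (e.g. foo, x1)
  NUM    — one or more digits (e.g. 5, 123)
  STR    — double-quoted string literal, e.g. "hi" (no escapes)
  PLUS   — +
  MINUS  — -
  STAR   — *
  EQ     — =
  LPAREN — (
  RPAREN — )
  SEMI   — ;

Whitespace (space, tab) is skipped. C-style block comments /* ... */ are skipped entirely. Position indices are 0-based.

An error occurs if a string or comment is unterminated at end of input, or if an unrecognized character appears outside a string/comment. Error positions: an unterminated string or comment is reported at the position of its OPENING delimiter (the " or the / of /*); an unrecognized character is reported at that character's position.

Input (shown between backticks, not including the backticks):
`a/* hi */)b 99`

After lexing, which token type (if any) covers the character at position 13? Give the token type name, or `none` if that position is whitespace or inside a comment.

pos=0: emit ID 'a' (now at pos=1)
pos=1: enter COMMENT mode (saw '/*')
exit COMMENT mode (now at pos=9)
pos=9: emit RPAREN ')'
pos=10: emit ID 'b' (now at pos=11)
pos=12: emit NUM '99' (now at pos=14)
DONE. 4 tokens: [ID, RPAREN, ID, NUM]
Position 13: char is '9' -> NUM

Answer: NUM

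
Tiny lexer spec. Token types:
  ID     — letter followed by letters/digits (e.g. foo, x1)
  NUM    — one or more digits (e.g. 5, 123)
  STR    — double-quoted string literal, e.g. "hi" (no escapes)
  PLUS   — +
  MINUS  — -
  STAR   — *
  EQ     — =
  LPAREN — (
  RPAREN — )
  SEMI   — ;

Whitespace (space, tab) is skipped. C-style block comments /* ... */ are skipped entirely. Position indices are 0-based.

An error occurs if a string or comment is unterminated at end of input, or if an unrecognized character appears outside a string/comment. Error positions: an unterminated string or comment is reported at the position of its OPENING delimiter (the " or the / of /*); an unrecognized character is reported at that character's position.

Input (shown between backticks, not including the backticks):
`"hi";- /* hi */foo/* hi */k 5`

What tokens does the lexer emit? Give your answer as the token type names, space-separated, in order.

Answer: STR SEMI MINUS ID ID NUM

Derivation:
pos=0: enter STRING mode
pos=0: emit STR "hi" (now at pos=4)
pos=4: emit SEMI ';'
pos=5: emit MINUS '-'
pos=7: enter COMMENT mode (saw '/*')
exit COMMENT mode (now at pos=15)
pos=15: emit ID 'foo' (now at pos=18)
pos=18: enter COMMENT mode (saw '/*')
exit COMMENT mode (now at pos=26)
pos=26: emit ID 'k' (now at pos=27)
pos=28: emit NUM '5' (now at pos=29)
DONE. 6 tokens: [STR, SEMI, MINUS, ID, ID, NUM]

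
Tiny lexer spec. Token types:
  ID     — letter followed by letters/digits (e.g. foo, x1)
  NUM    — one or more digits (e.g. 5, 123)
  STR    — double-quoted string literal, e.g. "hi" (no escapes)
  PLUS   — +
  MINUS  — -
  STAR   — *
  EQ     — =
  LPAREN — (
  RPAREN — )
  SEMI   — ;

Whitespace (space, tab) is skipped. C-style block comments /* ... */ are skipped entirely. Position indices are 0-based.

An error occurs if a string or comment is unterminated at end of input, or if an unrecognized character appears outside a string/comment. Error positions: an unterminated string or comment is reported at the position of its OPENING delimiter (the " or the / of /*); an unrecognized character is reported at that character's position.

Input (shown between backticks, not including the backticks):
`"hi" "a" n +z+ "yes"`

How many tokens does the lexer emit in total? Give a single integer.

Answer: 7

Derivation:
pos=0: enter STRING mode
pos=0: emit STR "hi" (now at pos=4)
pos=5: enter STRING mode
pos=5: emit STR "a" (now at pos=8)
pos=9: emit ID 'n' (now at pos=10)
pos=11: emit PLUS '+'
pos=12: emit ID 'z' (now at pos=13)
pos=13: emit PLUS '+'
pos=15: enter STRING mode
pos=15: emit STR "yes" (now at pos=20)
DONE. 7 tokens: [STR, STR, ID, PLUS, ID, PLUS, STR]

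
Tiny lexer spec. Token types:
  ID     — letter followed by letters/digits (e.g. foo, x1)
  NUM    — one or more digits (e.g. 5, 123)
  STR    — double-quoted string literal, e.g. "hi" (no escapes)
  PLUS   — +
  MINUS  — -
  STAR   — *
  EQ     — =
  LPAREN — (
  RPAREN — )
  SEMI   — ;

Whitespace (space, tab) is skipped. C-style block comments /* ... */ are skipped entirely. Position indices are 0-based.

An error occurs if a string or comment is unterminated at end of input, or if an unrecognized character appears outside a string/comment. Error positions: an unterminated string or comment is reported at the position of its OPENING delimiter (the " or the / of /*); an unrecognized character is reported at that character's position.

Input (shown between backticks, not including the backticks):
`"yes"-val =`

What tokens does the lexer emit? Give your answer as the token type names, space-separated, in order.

Answer: STR MINUS ID EQ

Derivation:
pos=0: enter STRING mode
pos=0: emit STR "yes" (now at pos=5)
pos=5: emit MINUS '-'
pos=6: emit ID 'val' (now at pos=9)
pos=10: emit EQ '='
DONE. 4 tokens: [STR, MINUS, ID, EQ]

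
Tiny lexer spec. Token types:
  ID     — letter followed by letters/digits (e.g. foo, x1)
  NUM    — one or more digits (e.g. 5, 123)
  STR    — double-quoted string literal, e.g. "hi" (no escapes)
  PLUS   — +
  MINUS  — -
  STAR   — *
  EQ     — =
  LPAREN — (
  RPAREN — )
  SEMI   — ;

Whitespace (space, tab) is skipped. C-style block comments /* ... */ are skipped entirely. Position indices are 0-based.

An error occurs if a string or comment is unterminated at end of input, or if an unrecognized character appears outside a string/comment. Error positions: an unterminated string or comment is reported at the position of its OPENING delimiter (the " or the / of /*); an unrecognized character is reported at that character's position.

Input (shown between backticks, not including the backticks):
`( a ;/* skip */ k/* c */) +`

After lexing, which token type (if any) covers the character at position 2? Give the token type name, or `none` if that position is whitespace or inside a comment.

Answer: ID

Derivation:
pos=0: emit LPAREN '('
pos=2: emit ID 'a' (now at pos=3)
pos=4: emit SEMI ';'
pos=5: enter COMMENT mode (saw '/*')
exit COMMENT mode (now at pos=15)
pos=16: emit ID 'k' (now at pos=17)
pos=17: enter COMMENT mode (saw '/*')
exit COMMENT mode (now at pos=24)
pos=24: emit RPAREN ')'
pos=26: emit PLUS '+'
DONE. 6 tokens: [LPAREN, ID, SEMI, ID, RPAREN, PLUS]
Position 2: char is 'a' -> ID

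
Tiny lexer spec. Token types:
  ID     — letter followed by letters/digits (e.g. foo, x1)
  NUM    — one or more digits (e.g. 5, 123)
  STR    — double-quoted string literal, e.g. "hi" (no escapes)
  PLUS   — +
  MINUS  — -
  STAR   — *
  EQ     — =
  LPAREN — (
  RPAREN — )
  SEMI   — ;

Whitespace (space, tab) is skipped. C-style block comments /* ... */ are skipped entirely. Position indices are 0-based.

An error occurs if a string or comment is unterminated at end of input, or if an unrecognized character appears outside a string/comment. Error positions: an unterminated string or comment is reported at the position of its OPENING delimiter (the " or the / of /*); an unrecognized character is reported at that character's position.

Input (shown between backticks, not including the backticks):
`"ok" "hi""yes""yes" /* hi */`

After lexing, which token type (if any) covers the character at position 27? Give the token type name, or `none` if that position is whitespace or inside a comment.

Answer: none

Derivation:
pos=0: enter STRING mode
pos=0: emit STR "ok" (now at pos=4)
pos=5: enter STRING mode
pos=5: emit STR "hi" (now at pos=9)
pos=9: enter STRING mode
pos=9: emit STR "yes" (now at pos=14)
pos=14: enter STRING mode
pos=14: emit STR "yes" (now at pos=19)
pos=20: enter COMMENT mode (saw '/*')
exit COMMENT mode (now at pos=28)
DONE. 4 tokens: [STR, STR, STR, STR]
Position 27: char is '/' -> none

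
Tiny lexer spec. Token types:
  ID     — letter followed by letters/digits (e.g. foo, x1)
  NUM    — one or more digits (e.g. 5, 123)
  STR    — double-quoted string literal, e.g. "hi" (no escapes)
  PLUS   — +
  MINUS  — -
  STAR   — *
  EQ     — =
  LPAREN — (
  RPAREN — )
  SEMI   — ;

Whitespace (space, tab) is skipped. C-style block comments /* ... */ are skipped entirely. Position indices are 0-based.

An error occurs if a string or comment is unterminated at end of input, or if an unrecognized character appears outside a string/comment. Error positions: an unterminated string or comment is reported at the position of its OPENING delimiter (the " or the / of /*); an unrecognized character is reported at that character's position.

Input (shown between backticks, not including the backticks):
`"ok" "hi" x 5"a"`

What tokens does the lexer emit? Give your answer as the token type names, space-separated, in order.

Answer: STR STR ID NUM STR

Derivation:
pos=0: enter STRING mode
pos=0: emit STR "ok" (now at pos=4)
pos=5: enter STRING mode
pos=5: emit STR "hi" (now at pos=9)
pos=10: emit ID 'x' (now at pos=11)
pos=12: emit NUM '5' (now at pos=13)
pos=13: enter STRING mode
pos=13: emit STR "a" (now at pos=16)
DONE. 5 tokens: [STR, STR, ID, NUM, STR]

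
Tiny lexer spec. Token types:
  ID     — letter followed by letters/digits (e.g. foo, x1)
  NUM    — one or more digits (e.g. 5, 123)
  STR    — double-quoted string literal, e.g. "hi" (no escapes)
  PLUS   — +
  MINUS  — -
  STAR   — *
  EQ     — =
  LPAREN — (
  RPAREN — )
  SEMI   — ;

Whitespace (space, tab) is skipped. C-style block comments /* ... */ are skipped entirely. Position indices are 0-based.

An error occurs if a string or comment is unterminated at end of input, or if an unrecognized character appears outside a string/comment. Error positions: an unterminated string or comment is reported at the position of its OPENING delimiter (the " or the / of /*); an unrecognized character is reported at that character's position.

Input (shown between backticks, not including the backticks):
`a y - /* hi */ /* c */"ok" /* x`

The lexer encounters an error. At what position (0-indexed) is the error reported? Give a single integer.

pos=0: emit ID 'a' (now at pos=1)
pos=2: emit ID 'y' (now at pos=3)
pos=4: emit MINUS '-'
pos=6: enter COMMENT mode (saw '/*')
exit COMMENT mode (now at pos=14)
pos=15: enter COMMENT mode (saw '/*')
exit COMMENT mode (now at pos=22)
pos=22: enter STRING mode
pos=22: emit STR "ok" (now at pos=26)
pos=27: enter COMMENT mode (saw '/*')
pos=27: ERROR — unterminated comment (reached EOF)

Answer: 27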